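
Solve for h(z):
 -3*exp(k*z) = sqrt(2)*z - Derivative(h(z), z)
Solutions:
 h(z) = C1 + sqrt(2)*z^2/2 + 3*exp(k*z)/k


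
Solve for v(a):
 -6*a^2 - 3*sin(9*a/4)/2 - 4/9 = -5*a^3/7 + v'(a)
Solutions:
 v(a) = C1 + 5*a^4/28 - 2*a^3 - 4*a/9 + 2*cos(9*a/4)/3


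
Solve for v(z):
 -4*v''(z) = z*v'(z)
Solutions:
 v(z) = C1 + C2*erf(sqrt(2)*z/4)


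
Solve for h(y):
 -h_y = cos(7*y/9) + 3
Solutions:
 h(y) = C1 - 3*y - 9*sin(7*y/9)/7


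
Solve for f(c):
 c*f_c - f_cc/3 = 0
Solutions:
 f(c) = C1 + C2*erfi(sqrt(6)*c/2)


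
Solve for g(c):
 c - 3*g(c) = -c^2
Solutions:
 g(c) = c*(c + 1)/3


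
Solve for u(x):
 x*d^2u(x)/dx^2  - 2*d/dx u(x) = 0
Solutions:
 u(x) = C1 + C2*x^3


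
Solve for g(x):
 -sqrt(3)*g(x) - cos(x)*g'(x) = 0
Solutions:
 g(x) = C1*(sin(x) - 1)^(sqrt(3)/2)/(sin(x) + 1)^(sqrt(3)/2)


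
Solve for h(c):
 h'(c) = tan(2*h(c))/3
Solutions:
 h(c) = -asin(C1*exp(2*c/3))/2 + pi/2
 h(c) = asin(C1*exp(2*c/3))/2


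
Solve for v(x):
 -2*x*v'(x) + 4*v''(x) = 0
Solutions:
 v(x) = C1 + C2*erfi(x/2)


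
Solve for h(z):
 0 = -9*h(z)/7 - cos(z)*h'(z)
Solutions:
 h(z) = C1*(sin(z) - 1)^(9/14)/(sin(z) + 1)^(9/14)


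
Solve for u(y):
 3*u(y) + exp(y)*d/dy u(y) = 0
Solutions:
 u(y) = C1*exp(3*exp(-y))


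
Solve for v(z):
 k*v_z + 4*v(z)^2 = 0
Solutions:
 v(z) = k/(C1*k + 4*z)


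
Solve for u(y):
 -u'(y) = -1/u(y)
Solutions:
 u(y) = -sqrt(C1 + 2*y)
 u(y) = sqrt(C1 + 2*y)


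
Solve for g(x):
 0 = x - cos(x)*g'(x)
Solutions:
 g(x) = C1 + Integral(x/cos(x), x)


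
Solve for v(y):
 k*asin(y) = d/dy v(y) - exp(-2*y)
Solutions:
 v(y) = C1 + k*y*asin(y) + k*sqrt(1 - y^2) - exp(-2*y)/2


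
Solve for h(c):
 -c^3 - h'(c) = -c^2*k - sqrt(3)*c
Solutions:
 h(c) = C1 - c^4/4 + c^3*k/3 + sqrt(3)*c^2/2


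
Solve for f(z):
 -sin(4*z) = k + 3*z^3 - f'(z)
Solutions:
 f(z) = C1 + k*z + 3*z^4/4 - cos(4*z)/4


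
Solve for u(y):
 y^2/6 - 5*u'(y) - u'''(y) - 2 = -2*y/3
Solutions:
 u(y) = C1 + C2*sin(sqrt(5)*y) + C3*cos(sqrt(5)*y) + y^3/90 + y^2/15 - 31*y/75


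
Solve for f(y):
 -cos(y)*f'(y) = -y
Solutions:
 f(y) = C1 + Integral(y/cos(y), y)


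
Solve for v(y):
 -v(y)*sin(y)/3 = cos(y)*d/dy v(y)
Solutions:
 v(y) = C1*cos(y)^(1/3)


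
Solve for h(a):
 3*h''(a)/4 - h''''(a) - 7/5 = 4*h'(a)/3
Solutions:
 h(a) = C1 + C2*exp(3^(1/3)*a*(3/(sqrt(247)/8 + 2)^(1/3) + 4*3^(1/3)*(sqrt(247)/8 + 2)^(1/3))/24)*sin(sqrt(3)*a*(-4*(9*sqrt(247)/8 + 18)^(1/3) + 9/(9*sqrt(247)/8 + 18)^(1/3))/24) + C3*exp(3^(1/3)*a*(3/(sqrt(247)/8 + 2)^(1/3) + 4*3^(1/3)*(sqrt(247)/8 + 2)^(1/3))/24)*cos(sqrt(3)*a*(-4*(9*sqrt(247)/8 + 18)^(1/3) + 9/(9*sqrt(247)/8 + 18)^(1/3))/24) + C4*exp(-3^(1/3)*a*(3/(sqrt(247)/8 + 2)^(1/3) + 4*3^(1/3)*(sqrt(247)/8 + 2)^(1/3))/12) - 21*a/20


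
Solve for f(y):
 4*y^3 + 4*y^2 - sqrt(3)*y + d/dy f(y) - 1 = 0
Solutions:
 f(y) = C1 - y^4 - 4*y^3/3 + sqrt(3)*y^2/2 + y


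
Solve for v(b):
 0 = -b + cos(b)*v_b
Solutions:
 v(b) = C1 + Integral(b/cos(b), b)


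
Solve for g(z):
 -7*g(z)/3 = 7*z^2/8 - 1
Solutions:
 g(z) = 3/7 - 3*z^2/8


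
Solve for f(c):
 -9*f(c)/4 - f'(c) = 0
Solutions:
 f(c) = C1*exp(-9*c/4)


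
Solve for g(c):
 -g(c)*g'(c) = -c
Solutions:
 g(c) = -sqrt(C1 + c^2)
 g(c) = sqrt(C1 + c^2)


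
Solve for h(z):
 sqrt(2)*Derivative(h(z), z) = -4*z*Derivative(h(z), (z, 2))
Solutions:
 h(z) = C1 + C2*z^(1 - sqrt(2)/4)


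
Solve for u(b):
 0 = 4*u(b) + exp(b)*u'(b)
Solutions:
 u(b) = C1*exp(4*exp(-b))


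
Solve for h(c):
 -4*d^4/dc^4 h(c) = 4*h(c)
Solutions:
 h(c) = (C1*sin(sqrt(2)*c/2) + C2*cos(sqrt(2)*c/2))*exp(-sqrt(2)*c/2) + (C3*sin(sqrt(2)*c/2) + C4*cos(sqrt(2)*c/2))*exp(sqrt(2)*c/2)


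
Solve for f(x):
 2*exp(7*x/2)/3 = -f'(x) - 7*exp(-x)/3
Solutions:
 f(x) = C1 - 4*exp(7*x/2)/21 + 7*exp(-x)/3


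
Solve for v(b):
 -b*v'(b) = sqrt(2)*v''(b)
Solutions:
 v(b) = C1 + C2*erf(2^(1/4)*b/2)


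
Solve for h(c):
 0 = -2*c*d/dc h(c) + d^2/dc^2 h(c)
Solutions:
 h(c) = C1 + C2*erfi(c)


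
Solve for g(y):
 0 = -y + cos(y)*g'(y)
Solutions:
 g(y) = C1 + Integral(y/cos(y), y)


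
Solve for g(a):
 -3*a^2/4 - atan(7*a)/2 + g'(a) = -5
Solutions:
 g(a) = C1 + a^3/4 + a*atan(7*a)/2 - 5*a - log(49*a^2 + 1)/28


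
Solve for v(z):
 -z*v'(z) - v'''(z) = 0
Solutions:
 v(z) = C1 + Integral(C2*airyai(-z) + C3*airybi(-z), z)


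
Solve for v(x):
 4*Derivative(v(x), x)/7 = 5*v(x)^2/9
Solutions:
 v(x) = -36/(C1 + 35*x)


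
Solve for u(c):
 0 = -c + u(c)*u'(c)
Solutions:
 u(c) = -sqrt(C1 + c^2)
 u(c) = sqrt(C1 + c^2)


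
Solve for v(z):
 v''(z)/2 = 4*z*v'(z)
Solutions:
 v(z) = C1 + C2*erfi(2*z)


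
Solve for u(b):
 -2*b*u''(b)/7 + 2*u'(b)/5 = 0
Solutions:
 u(b) = C1 + C2*b^(12/5)


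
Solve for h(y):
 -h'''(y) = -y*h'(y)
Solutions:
 h(y) = C1 + Integral(C2*airyai(y) + C3*airybi(y), y)


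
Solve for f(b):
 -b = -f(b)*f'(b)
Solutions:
 f(b) = -sqrt(C1 + b^2)
 f(b) = sqrt(C1 + b^2)


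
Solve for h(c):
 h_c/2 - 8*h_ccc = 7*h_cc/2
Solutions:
 h(c) = C1 + C2*exp(c*(-7 + sqrt(113))/32) + C3*exp(-c*(7 + sqrt(113))/32)


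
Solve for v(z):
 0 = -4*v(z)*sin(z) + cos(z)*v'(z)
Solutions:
 v(z) = C1/cos(z)^4


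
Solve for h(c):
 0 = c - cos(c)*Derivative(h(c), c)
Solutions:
 h(c) = C1 + Integral(c/cos(c), c)


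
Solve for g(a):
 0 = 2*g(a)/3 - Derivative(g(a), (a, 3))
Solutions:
 g(a) = C3*exp(2^(1/3)*3^(2/3)*a/3) + (C1*sin(2^(1/3)*3^(1/6)*a/2) + C2*cos(2^(1/3)*3^(1/6)*a/2))*exp(-2^(1/3)*3^(2/3)*a/6)


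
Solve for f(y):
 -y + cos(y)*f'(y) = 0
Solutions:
 f(y) = C1 + Integral(y/cos(y), y)


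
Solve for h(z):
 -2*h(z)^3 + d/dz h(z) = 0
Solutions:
 h(z) = -sqrt(2)*sqrt(-1/(C1 + 2*z))/2
 h(z) = sqrt(2)*sqrt(-1/(C1 + 2*z))/2


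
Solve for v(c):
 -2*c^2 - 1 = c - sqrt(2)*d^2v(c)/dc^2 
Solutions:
 v(c) = C1 + C2*c + sqrt(2)*c^4/12 + sqrt(2)*c^3/12 + sqrt(2)*c^2/4


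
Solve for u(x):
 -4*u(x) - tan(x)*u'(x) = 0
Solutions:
 u(x) = C1/sin(x)^4


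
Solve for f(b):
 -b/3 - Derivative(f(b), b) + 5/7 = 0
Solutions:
 f(b) = C1 - b^2/6 + 5*b/7


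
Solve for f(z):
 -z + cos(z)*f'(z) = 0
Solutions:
 f(z) = C1 + Integral(z/cos(z), z)


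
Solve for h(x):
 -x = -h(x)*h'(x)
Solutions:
 h(x) = -sqrt(C1 + x^2)
 h(x) = sqrt(C1 + x^2)


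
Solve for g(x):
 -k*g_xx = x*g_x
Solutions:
 g(x) = C1 + C2*sqrt(k)*erf(sqrt(2)*x*sqrt(1/k)/2)


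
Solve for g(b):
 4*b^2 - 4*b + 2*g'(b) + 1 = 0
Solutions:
 g(b) = C1 - 2*b^3/3 + b^2 - b/2


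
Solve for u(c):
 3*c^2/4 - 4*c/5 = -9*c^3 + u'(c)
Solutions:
 u(c) = C1 + 9*c^4/4 + c^3/4 - 2*c^2/5


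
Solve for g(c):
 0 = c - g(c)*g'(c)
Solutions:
 g(c) = -sqrt(C1 + c^2)
 g(c) = sqrt(C1 + c^2)


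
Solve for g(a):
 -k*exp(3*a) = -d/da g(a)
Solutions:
 g(a) = C1 + k*exp(3*a)/3


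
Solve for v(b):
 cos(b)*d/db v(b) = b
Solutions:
 v(b) = C1 + Integral(b/cos(b), b)


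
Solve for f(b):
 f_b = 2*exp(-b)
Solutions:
 f(b) = C1 - 2*exp(-b)


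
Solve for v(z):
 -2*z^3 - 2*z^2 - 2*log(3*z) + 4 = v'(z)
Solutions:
 v(z) = C1 - z^4/2 - 2*z^3/3 - 2*z*log(z) - z*log(9) + 6*z


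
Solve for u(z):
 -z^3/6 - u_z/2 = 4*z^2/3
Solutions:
 u(z) = C1 - z^4/12 - 8*z^3/9


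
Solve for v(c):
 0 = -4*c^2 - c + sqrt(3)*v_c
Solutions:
 v(c) = C1 + 4*sqrt(3)*c^3/9 + sqrt(3)*c^2/6


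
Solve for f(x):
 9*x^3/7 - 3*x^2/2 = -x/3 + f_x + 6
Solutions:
 f(x) = C1 + 9*x^4/28 - x^3/2 + x^2/6 - 6*x


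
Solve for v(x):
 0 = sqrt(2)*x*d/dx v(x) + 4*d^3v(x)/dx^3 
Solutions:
 v(x) = C1 + Integral(C2*airyai(-sqrt(2)*x/2) + C3*airybi(-sqrt(2)*x/2), x)


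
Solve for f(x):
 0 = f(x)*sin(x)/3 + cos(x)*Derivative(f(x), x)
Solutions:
 f(x) = C1*cos(x)^(1/3)


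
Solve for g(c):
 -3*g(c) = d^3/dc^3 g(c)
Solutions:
 g(c) = C3*exp(-3^(1/3)*c) + (C1*sin(3^(5/6)*c/2) + C2*cos(3^(5/6)*c/2))*exp(3^(1/3)*c/2)


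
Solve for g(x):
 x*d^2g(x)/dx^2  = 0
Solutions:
 g(x) = C1 + C2*x


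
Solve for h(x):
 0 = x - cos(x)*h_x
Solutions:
 h(x) = C1 + Integral(x/cos(x), x)


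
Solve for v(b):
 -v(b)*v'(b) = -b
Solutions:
 v(b) = -sqrt(C1 + b^2)
 v(b) = sqrt(C1 + b^2)


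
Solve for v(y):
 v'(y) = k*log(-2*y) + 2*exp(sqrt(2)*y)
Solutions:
 v(y) = C1 + k*y*log(-y) + k*y*(-1 + log(2)) + sqrt(2)*exp(sqrt(2)*y)


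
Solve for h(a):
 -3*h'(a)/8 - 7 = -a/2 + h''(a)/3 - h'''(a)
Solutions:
 h(a) = C1 + C2*exp(a*(2 - sqrt(58))/12) + C3*exp(a*(2 + sqrt(58))/12) + 2*a^2/3 - 536*a/27


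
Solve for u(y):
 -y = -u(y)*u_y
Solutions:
 u(y) = -sqrt(C1 + y^2)
 u(y) = sqrt(C1 + y^2)


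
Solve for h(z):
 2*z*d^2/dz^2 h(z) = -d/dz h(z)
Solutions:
 h(z) = C1 + C2*sqrt(z)


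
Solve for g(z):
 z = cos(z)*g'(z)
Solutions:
 g(z) = C1 + Integral(z/cos(z), z)


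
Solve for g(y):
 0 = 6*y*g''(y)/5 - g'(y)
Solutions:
 g(y) = C1 + C2*y^(11/6)


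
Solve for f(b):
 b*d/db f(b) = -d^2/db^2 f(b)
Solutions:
 f(b) = C1 + C2*erf(sqrt(2)*b/2)


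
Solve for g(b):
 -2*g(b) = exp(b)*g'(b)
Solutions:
 g(b) = C1*exp(2*exp(-b))


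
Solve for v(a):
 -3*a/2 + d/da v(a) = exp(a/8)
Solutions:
 v(a) = C1 + 3*a^2/4 + 8*exp(a/8)


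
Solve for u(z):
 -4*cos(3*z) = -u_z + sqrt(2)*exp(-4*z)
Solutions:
 u(z) = C1 + 4*sin(3*z)/3 - sqrt(2)*exp(-4*z)/4


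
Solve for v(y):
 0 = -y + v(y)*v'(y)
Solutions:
 v(y) = -sqrt(C1 + y^2)
 v(y) = sqrt(C1 + y^2)


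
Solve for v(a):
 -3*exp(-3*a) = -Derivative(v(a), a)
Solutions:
 v(a) = C1 - exp(-3*a)


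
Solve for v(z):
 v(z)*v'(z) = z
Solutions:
 v(z) = -sqrt(C1 + z^2)
 v(z) = sqrt(C1 + z^2)


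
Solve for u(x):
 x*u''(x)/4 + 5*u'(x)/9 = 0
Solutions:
 u(x) = C1 + C2/x^(11/9)


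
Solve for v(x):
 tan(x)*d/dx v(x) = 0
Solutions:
 v(x) = C1


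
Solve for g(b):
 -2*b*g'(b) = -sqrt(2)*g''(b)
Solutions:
 g(b) = C1 + C2*erfi(2^(3/4)*b/2)


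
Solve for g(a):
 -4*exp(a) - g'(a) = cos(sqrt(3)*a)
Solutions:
 g(a) = C1 - 4*exp(a) - sqrt(3)*sin(sqrt(3)*a)/3


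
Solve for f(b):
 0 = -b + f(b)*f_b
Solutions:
 f(b) = -sqrt(C1 + b^2)
 f(b) = sqrt(C1 + b^2)


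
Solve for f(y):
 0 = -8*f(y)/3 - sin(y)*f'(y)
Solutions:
 f(y) = C1*(cos(y) + 1)^(4/3)/(cos(y) - 1)^(4/3)


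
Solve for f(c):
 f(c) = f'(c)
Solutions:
 f(c) = C1*exp(c)


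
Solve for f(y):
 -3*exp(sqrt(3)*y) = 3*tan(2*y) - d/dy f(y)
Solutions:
 f(y) = C1 + sqrt(3)*exp(sqrt(3)*y) - 3*log(cos(2*y))/2


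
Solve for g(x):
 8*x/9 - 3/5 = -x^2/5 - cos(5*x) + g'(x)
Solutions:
 g(x) = C1 + x^3/15 + 4*x^2/9 - 3*x/5 + sin(5*x)/5


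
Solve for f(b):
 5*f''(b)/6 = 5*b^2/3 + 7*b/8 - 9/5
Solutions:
 f(b) = C1 + C2*b + b^4/6 + 7*b^3/40 - 27*b^2/25


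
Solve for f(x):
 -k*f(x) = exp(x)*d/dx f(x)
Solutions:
 f(x) = C1*exp(k*exp(-x))


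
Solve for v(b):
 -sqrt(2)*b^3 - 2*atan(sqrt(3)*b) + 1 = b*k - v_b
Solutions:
 v(b) = C1 + sqrt(2)*b^4/4 + b^2*k/2 + 2*b*atan(sqrt(3)*b) - b - sqrt(3)*log(3*b^2 + 1)/3


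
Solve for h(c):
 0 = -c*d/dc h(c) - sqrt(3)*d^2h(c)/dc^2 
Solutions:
 h(c) = C1 + C2*erf(sqrt(2)*3^(3/4)*c/6)


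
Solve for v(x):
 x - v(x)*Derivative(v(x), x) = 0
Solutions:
 v(x) = -sqrt(C1 + x^2)
 v(x) = sqrt(C1 + x^2)


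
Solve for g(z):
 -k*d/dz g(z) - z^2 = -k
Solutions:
 g(z) = C1 + z - z^3/(3*k)


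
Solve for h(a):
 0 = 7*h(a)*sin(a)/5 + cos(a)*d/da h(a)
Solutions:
 h(a) = C1*cos(a)^(7/5)


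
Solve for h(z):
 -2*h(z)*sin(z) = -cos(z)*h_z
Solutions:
 h(z) = C1/cos(z)^2


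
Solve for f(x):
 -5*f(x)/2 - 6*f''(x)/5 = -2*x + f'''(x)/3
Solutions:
 f(x) = C1*exp(x*(-24 + 24*6^(2/3)/(25*sqrt(1201) + 913)^(1/3) + 6^(1/3)*(25*sqrt(1201) + 913)^(1/3))/20)*sin(2^(1/3)*3^(1/6)*x*(-3^(2/3)*(25*sqrt(1201) + 913)^(1/3) + 72*2^(1/3)/(25*sqrt(1201) + 913)^(1/3))/20) + C2*exp(x*(-24 + 24*6^(2/3)/(25*sqrt(1201) + 913)^(1/3) + 6^(1/3)*(25*sqrt(1201) + 913)^(1/3))/20)*cos(2^(1/3)*3^(1/6)*x*(-3^(2/3)*(25*sqrt(1201) + 913)^(1/3) + 72*2^(1/3)/(25*sqrt(1201) + 913)^(1/3))/20) + C3*exp(-x*(24*6^(2/3)/(25*sqrt(1201) + 913)^(1/3) + 12 + 6^(1/3)*(25*sqrt(1201) + 913)^(1/3))/10) + 4*x/5


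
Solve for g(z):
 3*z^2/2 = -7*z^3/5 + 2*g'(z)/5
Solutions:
 g(z) = C1 + 7*z^4/8 + 5*z^3/4


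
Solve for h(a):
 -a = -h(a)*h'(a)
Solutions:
 h(a) = -sqrt(C1 + a^2)
 h(a) = sqrt(C1 + a^2)


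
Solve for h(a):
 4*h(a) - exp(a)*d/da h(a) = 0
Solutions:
 h(a) = C1*exp(-4*exp(-a))


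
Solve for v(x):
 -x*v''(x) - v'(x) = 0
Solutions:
 v(x) = C1 + C2*log(x)


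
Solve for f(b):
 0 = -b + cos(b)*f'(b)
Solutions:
 f(b) = C1 + Integral(b/cos(b), b)


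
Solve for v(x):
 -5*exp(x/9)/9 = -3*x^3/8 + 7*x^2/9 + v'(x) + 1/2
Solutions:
 v(x) = C1 + 3*x^4/32 - 7*x^3/27 - x/2 - 5*exp(x/9)


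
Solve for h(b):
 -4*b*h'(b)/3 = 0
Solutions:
 h(b) = C1


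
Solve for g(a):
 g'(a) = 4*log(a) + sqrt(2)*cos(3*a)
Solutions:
 g(a) = C1 + 4*a*log(a) - 4*a + sqrt(2)*sin(3*a)/3


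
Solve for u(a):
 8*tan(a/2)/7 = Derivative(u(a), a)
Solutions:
 u(a) = C1 - 16*log(cos(a/2))/7


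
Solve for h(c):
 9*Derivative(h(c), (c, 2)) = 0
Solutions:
 h(c) = C1 + C2*c


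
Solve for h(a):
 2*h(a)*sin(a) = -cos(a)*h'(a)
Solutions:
 h(a) = C1*cos(a)^2


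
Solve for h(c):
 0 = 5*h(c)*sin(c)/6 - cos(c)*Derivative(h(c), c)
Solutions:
 h(c) = C1/cos(c)^(5/6)


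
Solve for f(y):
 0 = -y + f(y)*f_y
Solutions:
 f(y) = -sqrt(C1 + y^2)
 f(y) = sqrt(C1 + y^2)


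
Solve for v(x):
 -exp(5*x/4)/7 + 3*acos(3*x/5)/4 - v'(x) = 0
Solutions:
 v(x) = C1 + 3*x*acos(3*x/5)/4 - sqrt(25 - 9*x^2)/4 - 4*exp(5*x/4)/35


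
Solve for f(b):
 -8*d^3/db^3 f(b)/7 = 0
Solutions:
 f(b) = C1 + C2*b + C3*b^2


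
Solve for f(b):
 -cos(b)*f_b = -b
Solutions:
 f(b) = C1 + Integral(b/cos(b), b)


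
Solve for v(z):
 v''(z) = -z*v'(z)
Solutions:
 v(z) = C1 + C2*erf(sqrt(2)*z/2)


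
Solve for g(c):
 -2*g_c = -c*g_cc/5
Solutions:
 g(c) = C1 + C2*c^11


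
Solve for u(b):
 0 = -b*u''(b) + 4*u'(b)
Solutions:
 u(b) = C1 + C2*b^5


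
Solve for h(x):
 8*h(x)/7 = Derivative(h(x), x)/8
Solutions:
 h(x) = C1*exp(64*x/7)


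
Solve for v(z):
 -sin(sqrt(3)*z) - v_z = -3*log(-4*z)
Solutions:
 v(z) = C1 + 3*z*log(-z) - 3*z + 6*z*log(2) + sqrt(3)*cos(sqrt(3)*z)/3


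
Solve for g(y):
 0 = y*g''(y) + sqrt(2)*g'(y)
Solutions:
 g(y) = C1 + C2*y^(1 - sqrt(2))


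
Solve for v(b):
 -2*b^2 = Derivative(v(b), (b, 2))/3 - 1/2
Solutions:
 v(b) = C1 + C2*b - b^4/2 + 3*b^2/4


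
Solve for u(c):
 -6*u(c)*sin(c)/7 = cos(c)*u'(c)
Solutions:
 u(c) = C1*cos(c)^(6/7)


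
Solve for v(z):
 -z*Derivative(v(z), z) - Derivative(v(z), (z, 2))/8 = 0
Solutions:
 v(z) = C1 + C2*erf(2*z)


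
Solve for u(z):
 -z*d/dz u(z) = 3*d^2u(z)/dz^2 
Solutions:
 u(z) = C1 + C2*erf(sqrt(6)*z/6)


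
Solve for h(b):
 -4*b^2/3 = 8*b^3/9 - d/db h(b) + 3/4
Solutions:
 h(b) = C1 + 2*b^4/9 + 4*b^3/9 + 3*b/4


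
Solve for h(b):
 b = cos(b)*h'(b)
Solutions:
 h(b) = C1 + Integral(b/cos(b), b)


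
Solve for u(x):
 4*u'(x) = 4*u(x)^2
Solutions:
 u(x) = -1/(C1 + x)


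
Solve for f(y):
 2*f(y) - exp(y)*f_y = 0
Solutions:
 f(y) = C1*exp(-2*exp(-y))


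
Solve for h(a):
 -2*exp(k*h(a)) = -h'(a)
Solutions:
 h(a) = Piecewise((log(-1/(C1*k + 2*a*k))/k, Ne(k, 0)), (nan, True))
 h(a) = Piecewise((C1 + 2*a, Eq(k, 0)), (nan, True))


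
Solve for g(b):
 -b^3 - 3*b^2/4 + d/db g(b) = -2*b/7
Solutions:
 g(b) = C1 + b^4/4 + b^3/4 - b^2/7


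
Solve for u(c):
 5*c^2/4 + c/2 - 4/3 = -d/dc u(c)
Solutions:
 u(c) = C1 - 5*c^3/12 - c^2/4 + 4*c/3


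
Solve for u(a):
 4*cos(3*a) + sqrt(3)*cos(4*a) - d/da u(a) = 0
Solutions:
 u(a) = C1 + 4*sin(3*a)/3 + sqrt(3)*sin(4*a)/4


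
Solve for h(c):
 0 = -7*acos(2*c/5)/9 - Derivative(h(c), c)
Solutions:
 h(c) = C1 - 7*c*acos(2*c/5)/9 + 7*sqrt(25 - 4*c^2)/18


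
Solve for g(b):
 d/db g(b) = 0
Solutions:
 g(b) = C1


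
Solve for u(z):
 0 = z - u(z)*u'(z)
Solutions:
 u(z) = -sqrt(C1 + z^2)
 u(z) = sqrt(C1 + z^2)


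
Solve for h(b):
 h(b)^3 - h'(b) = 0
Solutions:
 h(b) = -sqrt(2)*sqrt(-1/(C1 + b))/2
 h(b) = sqrt(2)*sqrt(-1/(C1 + b))/2


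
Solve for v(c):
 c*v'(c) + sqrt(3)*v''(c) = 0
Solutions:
 v(c) = C1 + C2*erf(sqrt(2)*3^(3/4)*c/6)


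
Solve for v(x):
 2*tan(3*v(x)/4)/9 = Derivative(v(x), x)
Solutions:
 v(x) = -4*asin(C1*exp(x/6))/3 + 4*pi/3
 v(x) = 4*asin(C1*exp(x/6))/3


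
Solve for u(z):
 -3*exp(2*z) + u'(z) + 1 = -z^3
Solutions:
 u(z) = C1 - z^4/4 - z + 3*exp(2*z)/2


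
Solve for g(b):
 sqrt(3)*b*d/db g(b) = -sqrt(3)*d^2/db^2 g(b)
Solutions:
 g(b) = C1 + C2*erf(sqrt(2)*b/2)


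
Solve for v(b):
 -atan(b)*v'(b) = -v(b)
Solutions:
 v(b) = C1*exp(Integral(1/atan(b), b))


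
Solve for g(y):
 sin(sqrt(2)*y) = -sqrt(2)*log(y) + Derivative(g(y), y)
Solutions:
 g(y) = C1 + sqrt(2)*y*(log(y) - 1) - sqrt(2)*cos(sqrt(2)*y)/2


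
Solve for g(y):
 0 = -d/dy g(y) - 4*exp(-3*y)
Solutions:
 g(y) = C1 + 4*exp(-3*y)/3


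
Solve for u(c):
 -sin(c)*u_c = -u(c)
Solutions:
 u(c) = C1*sqrt(cos(c) - 1)/sqrt(cos(c) + 1)


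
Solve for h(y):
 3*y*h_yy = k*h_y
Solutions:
 h(y) = C1 + y^(re(k)/3 + 1)*(C2*sin(log(y)*Abs(im(k))/3) + C3*cos(log(y)*im(k)/3))


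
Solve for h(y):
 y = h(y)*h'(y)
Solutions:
 h(y) = -sqrt(C1 + y^2)
 h(y) = sqrt(C1 + y^2)


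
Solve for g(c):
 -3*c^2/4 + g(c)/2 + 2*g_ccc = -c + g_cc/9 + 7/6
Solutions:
 g(c) = C1*exp(c*((81*sqrt(59043) + 19682)^(-1/3) + 2 + (81*sqrt(59043) + 19682)^(1/3))/108)*sin(sqrt(3)*c*(-(81*sqrt(59043) + 19682)^(1/3) + (81*sqrt(59043) + 19682)^(-1/3))/108) + C2*exp(c*((81*sqrt(59043) + 19682)^(-1/3) + 2 + (81*sqrt(59043) + 19682)^(1/3))/108)*cos(sqrt(3)*c*(-(81*sqrt(59043) + 19682)^(1/3) + (81*sqrt(59043) + 19682)^(-1/3))/108) + C3*exp(c*(-(81*sqrt(59043) + 19682)^(1/3) - 1/(81*sqrt(59043) + 19682)^(1/3) + 1)/54) + 3*c^2/2 - 2*c + 3


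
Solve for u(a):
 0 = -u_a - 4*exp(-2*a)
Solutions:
 u(a) = C1 + 2*exp(-2*a)


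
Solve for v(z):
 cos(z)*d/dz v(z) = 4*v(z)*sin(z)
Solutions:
 v(z) = C1/cos(z)^4


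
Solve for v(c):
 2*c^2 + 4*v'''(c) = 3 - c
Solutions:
 v(c) = C1 + C2*c + C3*c^2 - c^5/120 - c^4/96 + c^3/8


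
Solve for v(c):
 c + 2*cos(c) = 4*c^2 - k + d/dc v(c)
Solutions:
 v(c) = C1 - 4*c^3/3 + c^2/2 + c*k + 2*sin(c)


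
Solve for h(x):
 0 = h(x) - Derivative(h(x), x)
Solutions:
 h(x) = C1*exp(x)


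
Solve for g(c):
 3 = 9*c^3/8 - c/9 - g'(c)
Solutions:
 g(c) = C1 + 9*c^4/32 - c^2/18 - 3*c


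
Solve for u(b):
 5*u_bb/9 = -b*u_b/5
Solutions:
 u(b) = C1 + C2*erf(3*sqrt(2)*b/10)


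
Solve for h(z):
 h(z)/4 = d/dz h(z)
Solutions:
 h(z) = C1*exp(z/4)


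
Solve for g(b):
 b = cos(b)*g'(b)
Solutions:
 g(b) = C1 + Integral(b/cos(b), b)


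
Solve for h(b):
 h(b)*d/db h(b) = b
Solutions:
 h(b) = -sqrt(C1 + b^2)
 h(b) = sqrt(C1 + b^2)


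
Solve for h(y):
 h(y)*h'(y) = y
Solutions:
 h(y) = -sqrt(C1 + y^2)
 h(y) = sqrt(C1 + y^2)


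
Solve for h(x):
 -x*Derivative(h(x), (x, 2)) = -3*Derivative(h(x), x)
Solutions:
 h(x) = C1 + C2*x^4


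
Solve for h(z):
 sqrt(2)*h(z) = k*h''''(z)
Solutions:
 h(z) = C1*exp(-2^(1/8)*z*(1/k)^(1/4)) + C2*exp(2^(1/8)*z*(1/k)^(1/4)) + C3*exp(-2^(1/8)*I*z*(1/k)^(1/4)) + C4*exp(2^(1/8)*I*z*(1/k)^(1/4))


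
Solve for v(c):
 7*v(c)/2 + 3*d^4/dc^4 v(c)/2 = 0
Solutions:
 v(c) = (C1*sin(sqrt(2)*3^(3/4)*7^(1/4)*c/6) + C2*cos(sqrt(2)*3^(3/4)*7^(1/4)*c/6))*exp(-sqrt(2)*3^(3/4)*7^(1/4)*c/6) + (C3*sin(sqrt(2)*3^(3/4)*7^(1/4)*c/6) + C4*cos(sqrt(2)*3^(3/4)*7^(1/4)*c/6))*exp(sqrt(2)*3^(3/4)*7^(1/4)*c/6)


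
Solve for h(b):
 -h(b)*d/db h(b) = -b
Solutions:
 h(b) = -sqrt(C1 + b^2)
 h(b) = sqrt(C1 + b^2)


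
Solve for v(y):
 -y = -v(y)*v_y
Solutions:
 v(y) = -sqrt(C1 + y^2)
 v(y) = sqrt(C1 + y^2)


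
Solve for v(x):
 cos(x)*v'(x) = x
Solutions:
 v(x) = C1 + Integral(x/cos(x), x)


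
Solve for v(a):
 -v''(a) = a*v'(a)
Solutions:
 v(a) = C1 + C2*erf(sqrt(2)*a/2)


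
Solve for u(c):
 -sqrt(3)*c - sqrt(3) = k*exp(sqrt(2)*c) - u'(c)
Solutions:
 u(c) = C1 + sqrt(3)*c^2/2 + sqrt(3)*c + sqrt(2)*k*exp(sqrt(2)*c)/2


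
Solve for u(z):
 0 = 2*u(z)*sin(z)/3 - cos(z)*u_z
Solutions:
 u(z) = C1/cos(z)^(2/3)


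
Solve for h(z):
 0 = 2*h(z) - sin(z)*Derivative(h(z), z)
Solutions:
 h(z) = C1*(cos(z) - 1)/(cos(z) + 1)


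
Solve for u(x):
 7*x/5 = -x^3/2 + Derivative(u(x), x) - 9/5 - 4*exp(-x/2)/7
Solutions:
 u(x) = C1 + x^4/8 + 7*x^2/10 + 9*x/5 - 8*exp(-x/2)/7


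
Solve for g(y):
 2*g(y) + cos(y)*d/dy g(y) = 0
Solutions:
 g(y) = C1*(sin(y) - 1)/(sin(y) + 1)


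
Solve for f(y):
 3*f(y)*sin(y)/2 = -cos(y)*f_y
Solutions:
 f(y) = C1*cos(y)^(3/2)


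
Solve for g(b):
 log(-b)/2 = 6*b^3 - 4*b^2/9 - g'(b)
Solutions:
 g(b) = C1 + 3*b^4/2 - 4*b^3/27 - b*log(-b)/2 + b/2


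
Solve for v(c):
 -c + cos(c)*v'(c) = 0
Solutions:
 v(c) = C1 + Integral(c/cos(c), c)


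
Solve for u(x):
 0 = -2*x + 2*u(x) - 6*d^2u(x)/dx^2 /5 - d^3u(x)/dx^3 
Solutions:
 u(x) = C1*exp(-x*(4/(5*sqrt(545) + 117)^(1/3) + 4 + (5*sqrt(545) + 117)^(1/3))/10)*sin(sqrt(3)*x*(-(5*sqrt(545) + 117)^(1/3) + 4/(5*sqrt(545) + 117)^(1/3))/10) + C2*exp(-x*(4/(5*sqrt(545) + 117)^(1/3) + 4 + (5*sqrt(545) + 117)^(1/3))/10)*cos(sqrt(3)*x*(-(5*sqrt(545) + 117)^(1/3) + 4/(5*sqrt(545) + 117)^(1/3))/10) + C3*exp(x*(-2 + 4/(5*sqrt(545) + 117)^(1/3) + (5*sqrt(545) + 117)^(1/3))/5) + x


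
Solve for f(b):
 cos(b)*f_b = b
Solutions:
 f(b) = C1 + Integral(b/cos(b), b)


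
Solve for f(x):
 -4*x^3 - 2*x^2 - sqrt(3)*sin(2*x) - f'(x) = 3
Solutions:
 f(x) = C1 - x^4 - 2*x^3/3 - 3*x + sqrt(3)*cos(2*x)/2


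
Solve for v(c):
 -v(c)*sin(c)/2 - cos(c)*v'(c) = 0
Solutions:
 v(c) = C1*sqrt(cos(c))


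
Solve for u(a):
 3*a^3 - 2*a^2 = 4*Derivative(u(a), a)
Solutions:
 u(a) = C1 + 3*a^4/16 - a^3/6


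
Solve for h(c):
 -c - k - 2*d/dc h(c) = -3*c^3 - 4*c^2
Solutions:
 h(c) = C1 + 3*c^4/8 + 2*c^3/3 - c^2/4 - c*k/2


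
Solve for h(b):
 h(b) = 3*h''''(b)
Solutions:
 h(b) = C1*exp(-3^(3/4)*b/3) + C2*exp(3^(3/4)*b/3) + C3*sin(3^(3/4)*b/3) + C4*cos(3^(3/4)*b/3)


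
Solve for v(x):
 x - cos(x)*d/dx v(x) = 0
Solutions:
 v(x) = C1 + Integral(x/cos(x), x)


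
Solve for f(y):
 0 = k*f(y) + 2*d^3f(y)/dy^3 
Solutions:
 f(y) = C1*exp(2^(2/3)*y*(-k)^(1/3)/2) + C2*exp(2^(2/3)*y*(-k)^(1/3)*(-1 + sqrt(3)*I)/4) + C3*exp(-2^(2/3)*y*(-k)^(1/3)*(1 + sqrt(3)*I)/4)


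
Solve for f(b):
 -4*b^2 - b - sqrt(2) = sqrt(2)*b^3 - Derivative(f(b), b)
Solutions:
 f(b) = C1 + sqrt(2)*b^4/4 + 4*b^3/3 + b^2/2 + sqrt(2)*b


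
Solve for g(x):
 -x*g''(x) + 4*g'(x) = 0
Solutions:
 g(x) = C1 + C2*x^5


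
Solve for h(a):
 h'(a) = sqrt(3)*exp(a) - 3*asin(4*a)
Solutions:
 h(a) = C1 - 3*a*asin(4*a) - 3*sqrt(1 - 16*a^2)/4 + sqrt(3)*exp(a)


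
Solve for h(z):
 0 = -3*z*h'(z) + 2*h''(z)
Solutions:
 h(z) = C1 + C2*erfi(sqrt(3)*z/2)


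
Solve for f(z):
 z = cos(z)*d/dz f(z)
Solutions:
 f(z) = C1 + Integral(z/cos(z), z)


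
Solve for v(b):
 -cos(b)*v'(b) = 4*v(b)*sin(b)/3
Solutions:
 v(b) = C1*cos(b)^(4/3)


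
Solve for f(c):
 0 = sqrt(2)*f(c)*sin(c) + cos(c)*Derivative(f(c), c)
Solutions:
 f(c) = C1*cos(c)^(sqrt(2))


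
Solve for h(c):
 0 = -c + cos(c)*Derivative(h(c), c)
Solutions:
 h(c) = C1 + Integral(c/cos(c), c)


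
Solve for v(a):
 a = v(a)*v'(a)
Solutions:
 v(a) = -sqrt(C1 + a^2)
 v(a) = sqrt(C1 + a^2)


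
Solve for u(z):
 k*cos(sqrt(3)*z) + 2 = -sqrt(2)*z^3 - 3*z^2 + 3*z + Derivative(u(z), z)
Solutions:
 u(z) = C1 + sqrt(3)*k*sin(sqrt(3)*z)/3 + sqrt(2)*z^4/4 + z^3 - 3*z^2/2 + 2*z


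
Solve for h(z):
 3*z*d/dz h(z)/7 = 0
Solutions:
 h(z) = C1


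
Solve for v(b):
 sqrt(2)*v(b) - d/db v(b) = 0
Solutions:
 v(b) = C1*exp(sqrt(2)*b)


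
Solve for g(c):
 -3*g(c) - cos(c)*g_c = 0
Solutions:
 g(c) = C1*(sin(c) - 1)^(3/2)/(sin(c) + 1)^(3/2)


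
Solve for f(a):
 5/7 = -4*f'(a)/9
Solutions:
 f(a) = C1 - 45*a/28


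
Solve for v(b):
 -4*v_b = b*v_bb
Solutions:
 v(b) = C1 + C2/b^3


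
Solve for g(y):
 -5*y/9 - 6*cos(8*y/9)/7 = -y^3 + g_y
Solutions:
 g(y) = C1 + y^4/4 - 5*y^2/18 - 27*sin(8*y/9)/28


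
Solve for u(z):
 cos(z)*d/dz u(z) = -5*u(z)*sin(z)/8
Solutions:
 u(z) = C1*cos(z)^(5/8)


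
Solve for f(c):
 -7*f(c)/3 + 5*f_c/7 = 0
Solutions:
 f(c) = C1*exp(49*c/15)


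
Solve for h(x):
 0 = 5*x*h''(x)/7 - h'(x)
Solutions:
 h(x) = C1 + C2*x^(12/5)


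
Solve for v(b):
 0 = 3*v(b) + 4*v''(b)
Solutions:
 v(b) = C1*sin(sqrt(3)*b/2) + C2*cos(sqrt(3)*b/2)


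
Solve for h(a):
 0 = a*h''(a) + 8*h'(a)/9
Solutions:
 h(a) = C1 + C2*a^(1/9)


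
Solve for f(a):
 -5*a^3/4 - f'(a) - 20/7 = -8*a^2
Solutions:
 f(a) = C1 - 5*a^4/16 + 8*a^3/3 - 20*a/7


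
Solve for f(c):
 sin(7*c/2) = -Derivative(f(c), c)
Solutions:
 f(c) = C1 + 2*cos(7*c/2)/7


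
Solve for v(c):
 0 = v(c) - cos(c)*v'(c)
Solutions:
 v(c) = C1*sqrt(sin(c) + 1)/sqrt(sin(c) - 1)


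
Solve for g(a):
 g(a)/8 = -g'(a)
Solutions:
 g(a) = C1*exp(-a/8)


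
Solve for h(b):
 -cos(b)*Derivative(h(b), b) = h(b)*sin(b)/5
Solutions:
 h(b) = C1*cos(b)^(1/5)


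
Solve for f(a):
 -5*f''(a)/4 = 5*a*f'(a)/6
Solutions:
 f(a) = C1 + C2*erf(sqrt(3)*a/3)


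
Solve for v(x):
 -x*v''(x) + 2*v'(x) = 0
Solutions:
 v(x) = C1 + C2*x^3


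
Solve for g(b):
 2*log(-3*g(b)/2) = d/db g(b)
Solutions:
 -Integral(1/(log(-_y) - log(2) + log(3)), (_y, g(b)))/2 = C1 - b


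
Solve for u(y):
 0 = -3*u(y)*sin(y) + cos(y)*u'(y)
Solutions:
 u(y) = C1/cos(y)^3


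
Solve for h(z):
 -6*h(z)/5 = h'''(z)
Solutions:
 h(z) = C3*exp(-5^(2/3)*6^(1/3)*z/5) + (C1*sin(2^(1/3)*3^(5/6)*5^(2/3)*z/10) + C2*cos(2^(1/3)*3^(5/6)*5^(2/3)*z/10))*exp(5^(2/3)*6^(1/3)*z/10)


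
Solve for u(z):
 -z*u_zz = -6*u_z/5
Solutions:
 u(z) = C1 + C2*z^(11/5)


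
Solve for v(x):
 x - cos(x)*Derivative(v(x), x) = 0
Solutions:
 v(x) = C1 + Integral(x/cos(x), x)


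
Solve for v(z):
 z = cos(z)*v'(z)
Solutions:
 v(z) = C1 + Integral(z/cos(z), z)


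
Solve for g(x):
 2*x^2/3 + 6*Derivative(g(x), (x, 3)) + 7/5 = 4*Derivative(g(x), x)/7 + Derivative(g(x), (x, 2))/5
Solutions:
 g(x) = C1 + C2*exp(x*(7 - sqrt(16849))/420) + C3*exp(x*(7 + sqrt(16849))/420) + 7*x^3/18 - 49*x^2/120 + 32683*x/1200


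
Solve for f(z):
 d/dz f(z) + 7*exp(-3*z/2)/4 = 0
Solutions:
 f(z) = C1 + 7*exp(-3*z/2)/6


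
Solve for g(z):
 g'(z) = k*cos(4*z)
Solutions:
 g(z) = C1 + k*sin(4*z)/4


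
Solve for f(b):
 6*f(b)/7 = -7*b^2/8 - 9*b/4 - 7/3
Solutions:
 f(b) = -49*b^2/48 - 21*b/8 - 49/18


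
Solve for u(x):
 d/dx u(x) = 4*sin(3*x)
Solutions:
 u(x) = C1 - 4*cos(3*x)/3


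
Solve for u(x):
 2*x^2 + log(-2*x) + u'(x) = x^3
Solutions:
 u(x) = C1 + x^4/4 - 2*x^3/3 - x*log(-x) + x*(1 - log(2))


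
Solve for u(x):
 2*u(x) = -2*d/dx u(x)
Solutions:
 u(x) = C1*exp(-x)


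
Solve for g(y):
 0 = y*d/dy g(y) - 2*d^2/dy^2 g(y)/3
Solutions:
 g(y) = C1 + C2*erfi(sqrt(3)*y/2)


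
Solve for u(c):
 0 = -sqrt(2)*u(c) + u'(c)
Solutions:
 u(c) = C1*exp(sqrt(2)*c)


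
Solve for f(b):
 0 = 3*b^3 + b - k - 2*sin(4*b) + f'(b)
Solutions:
 f(b) = C1 - 3*b^4/4 - b^2/2 + b*k - cos(4*b)/2


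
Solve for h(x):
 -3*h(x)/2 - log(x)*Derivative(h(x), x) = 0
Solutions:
 h(x) = C1*exp(-3*li(x)/2)


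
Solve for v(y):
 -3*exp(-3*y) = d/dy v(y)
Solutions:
 v(y) = C1 + exp(-3*y)


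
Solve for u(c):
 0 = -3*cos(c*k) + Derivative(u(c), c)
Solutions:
 u(c) = C1 + 3*sin(c*k)/k


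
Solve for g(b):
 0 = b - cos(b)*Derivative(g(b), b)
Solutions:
 g(b) = C1 + Integral(b/cos(b), b)


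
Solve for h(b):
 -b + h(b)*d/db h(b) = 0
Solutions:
 h(b) = -sqrt(C1 + b^2)
 h(b) = sqrt(C1 + b^2)


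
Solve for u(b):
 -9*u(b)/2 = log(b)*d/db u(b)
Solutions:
 u(b) = C1*exp(-9*li(b)/2)


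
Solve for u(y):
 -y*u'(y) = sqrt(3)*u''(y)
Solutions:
 u(y) = C1 + C2*erf(sqrt(2)*3^(3/4)*y/6)


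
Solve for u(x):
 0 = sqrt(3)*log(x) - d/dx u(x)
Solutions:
 u(x) = C1 + sqrt(3)*x*log(x) - sqrt(3)*x


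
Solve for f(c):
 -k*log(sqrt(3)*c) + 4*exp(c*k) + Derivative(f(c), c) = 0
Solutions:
 f(c) = C1 + c*k*log(c) + c*k*(-1 + log(3)/2) + Piecewise((-4*exp(c*k)/k, Ne(k, 0)), (-4*c, True))


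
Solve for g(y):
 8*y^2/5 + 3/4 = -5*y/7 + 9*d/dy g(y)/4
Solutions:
 g(y) = C1 + 32*y^3/135 + 10*y^2/63 + y/3


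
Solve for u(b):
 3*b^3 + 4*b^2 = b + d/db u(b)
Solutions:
 u(b) = C1 + 3*b^4/4 + 4*b^3/3 - b^2/2


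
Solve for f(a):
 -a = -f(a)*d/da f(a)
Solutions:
 f(a) = -sqrt(C1 + a^2)
 f(a) = sqrt(C1 + a^2)


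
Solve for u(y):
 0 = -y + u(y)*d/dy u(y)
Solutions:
 u(y) = -sqrt(C1 + y^2)
 u(y) = sqrt(C1 + y^2)


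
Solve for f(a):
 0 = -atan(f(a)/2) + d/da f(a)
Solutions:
 Integral(1/atan(_y/2), (_y, f(a))) = C1 + a


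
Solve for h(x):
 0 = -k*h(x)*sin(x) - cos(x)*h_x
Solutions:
 h(x) = C1*exp(k*log(cos(x)))


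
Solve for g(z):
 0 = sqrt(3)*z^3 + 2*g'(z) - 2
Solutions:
 g(z) = C1 - sqrt(3)*z^4/8 + z


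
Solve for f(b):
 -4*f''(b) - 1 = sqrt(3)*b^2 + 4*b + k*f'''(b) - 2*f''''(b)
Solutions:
 f(b) = C1 + C2*b + C3*exp(b*(k - sqrt(k^2 + 32))/4) + C4*exp(b*(k + sqrt(k^2 + 32))/4) - sqrt(3)*b^4/48 + b^3*(sqrt(3)*k - 8)/48 + b^2*(-sqrt(3)*k^2 + 8*k - 8*sqrt(3) - 8)/64


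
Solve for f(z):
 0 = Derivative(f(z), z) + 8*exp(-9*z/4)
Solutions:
 f(z) = C1 + 32*exp(-9*z/4)/9


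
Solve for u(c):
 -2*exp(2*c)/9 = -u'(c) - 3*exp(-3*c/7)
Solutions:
 u(c) = C1 + exp(2*c)/9 + 7*exp(-3*c/7)


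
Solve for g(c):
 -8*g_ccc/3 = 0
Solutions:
 g(c) = C1 + C2*c + C3*c^2


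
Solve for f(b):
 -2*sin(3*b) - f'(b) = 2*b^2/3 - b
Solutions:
 f(b) = C1 - 2*b^3/9 + b^2/2 + 2*cos(3*b)/3


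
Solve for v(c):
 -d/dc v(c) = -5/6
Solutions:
 v(c) = C1 + 5*c/6


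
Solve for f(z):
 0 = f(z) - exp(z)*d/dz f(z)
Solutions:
 f(z) = C1*exp(-exp(-z))


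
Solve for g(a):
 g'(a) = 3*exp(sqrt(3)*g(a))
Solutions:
 g(a) = sqrt(3)*(2*log(-1/(C1 + 3*a)) - log(3))/6


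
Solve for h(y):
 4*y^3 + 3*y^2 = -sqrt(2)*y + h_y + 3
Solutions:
 h(y) = C1 + y^4 + y^3 + sqrt(2)*y^2/2 - 3*y


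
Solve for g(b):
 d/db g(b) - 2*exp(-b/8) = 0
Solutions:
 g(b) = C1 - 16*exp(-b/8)


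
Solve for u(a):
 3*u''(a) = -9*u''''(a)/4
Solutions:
 u(a) = C1 + C2*a + C3*sin(2*sqrt(3)*a/3) + C4*cos(2*sqrt(3)*a/3)


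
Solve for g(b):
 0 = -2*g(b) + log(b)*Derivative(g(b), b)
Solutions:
 g(b) = C1*exp(2*li(b))


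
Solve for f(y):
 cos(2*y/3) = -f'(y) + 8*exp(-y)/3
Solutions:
 f(y) = C1 - 3*sin(2*y/3)/2 - 8*exp(-y)/3


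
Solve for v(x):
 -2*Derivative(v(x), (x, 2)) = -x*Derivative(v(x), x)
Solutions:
 v(x) = C1 + C2*erfi(x/2)


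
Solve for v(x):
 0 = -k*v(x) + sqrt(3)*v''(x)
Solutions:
 v(x) = C1*exp(-3^(3/4)*sqrt(k)*x/3) + C2*exp(3^(3/4)*sqrt(k)*x/3)


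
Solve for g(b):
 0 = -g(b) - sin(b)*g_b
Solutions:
 g(b) = C1*sqrt(cos(b) + 1)/sqrt(cos(b) - 1)


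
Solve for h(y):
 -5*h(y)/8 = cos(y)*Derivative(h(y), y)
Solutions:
 h(y) = C1*(sin(y) - 1)^(5/16)/(sin(y) + 1)^(5/16)


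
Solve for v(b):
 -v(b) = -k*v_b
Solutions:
 v(b) = C1*exp(b/k)


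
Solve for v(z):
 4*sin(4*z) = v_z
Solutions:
 v(z) = C1 - cos(4*z)


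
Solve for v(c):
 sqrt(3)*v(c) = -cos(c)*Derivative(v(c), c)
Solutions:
 v(c) = C1*(sin(c) - 1)^(sqrt(3)/2)/(sin(c) + 1)^(sqrt(3)/2)


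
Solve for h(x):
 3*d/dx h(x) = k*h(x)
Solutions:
 h(x) = C1*exp(k*x/3)


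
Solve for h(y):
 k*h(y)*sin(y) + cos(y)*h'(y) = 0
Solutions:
 h(y) = C1*exp(k*log(cos(y)))


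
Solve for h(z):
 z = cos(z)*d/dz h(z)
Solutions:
 h(z) = C1 + Integral(z/cos(z), z)


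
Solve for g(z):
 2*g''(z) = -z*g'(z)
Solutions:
 g(z) = C1 + C2*erf(z/2)


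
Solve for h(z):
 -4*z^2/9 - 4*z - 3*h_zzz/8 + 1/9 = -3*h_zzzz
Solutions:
 h(z) = C1 + C2*z + C3*z^2 + C4*exp(z/8) - 8*z^5/405 - 100*z^4/81 - 3196*z^3/81


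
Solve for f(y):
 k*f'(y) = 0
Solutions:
 f(y) = C1


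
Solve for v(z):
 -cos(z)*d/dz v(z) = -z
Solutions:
 v(z) = C1 + Integral(z/cos(z), z)


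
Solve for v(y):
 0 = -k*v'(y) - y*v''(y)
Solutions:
 v(y) = C1 + y^(1 - re(k))*(C2*sin(log(y)*Abs(im(k))) + C3*cos(log(y)*im(k)))


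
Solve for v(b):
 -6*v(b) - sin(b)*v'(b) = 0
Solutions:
 v(b) = C1*(cos(b)^3 + 3*cos(b)^2 + 3*cos(b) + 1)/(cos(b)^3 - 3*cos(b)^2 + 3*cos(b) - 1)


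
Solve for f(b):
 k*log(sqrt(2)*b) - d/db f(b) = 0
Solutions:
 f(b) = C1 + b*k*log(b) - b*k + b*k*log(2)/2


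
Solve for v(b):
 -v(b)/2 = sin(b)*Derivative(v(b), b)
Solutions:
 v(b) = C1*(cos(b) + 1)^(1/4)/(cos(b) - 1)^(1/4)


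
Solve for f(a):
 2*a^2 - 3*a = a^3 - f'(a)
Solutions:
 f(a) = C1 + a^4/4 - 2*a^3/3 + 3*a^2/2


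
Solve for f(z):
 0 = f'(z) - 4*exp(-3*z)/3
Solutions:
 f(z) = C1 - 4*exp(-3*z)/9


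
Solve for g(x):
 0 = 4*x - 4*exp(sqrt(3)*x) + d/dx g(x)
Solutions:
 g(x) = C1 - 2*x^2 + 4*sqrt(3)*exp(sqrt(3)*x)/3


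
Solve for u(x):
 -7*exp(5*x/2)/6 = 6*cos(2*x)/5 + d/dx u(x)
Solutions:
 u(x) = C1 - 7*exp(5*x/2)/15 - 3*sin(2*x)/5


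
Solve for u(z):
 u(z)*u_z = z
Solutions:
 u(z) = -sqrt(C1 + z^2)
 u(z) = sqrt(C1 + z^2)


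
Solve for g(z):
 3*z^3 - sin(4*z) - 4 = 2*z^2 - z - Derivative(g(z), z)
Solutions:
 g(z) = C1 - 3*z^4/4 + 2*z^3/3 - z^2/2 + 4*z - cos(4*z)/4


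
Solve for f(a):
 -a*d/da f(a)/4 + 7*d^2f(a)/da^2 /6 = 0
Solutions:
 f(a) = C1 + C2*erfi(sqrt(21)*a/14)


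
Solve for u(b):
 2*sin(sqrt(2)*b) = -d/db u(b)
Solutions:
 u(b) = C1 + sqrt(2)*cos(sqrt(2)*b)


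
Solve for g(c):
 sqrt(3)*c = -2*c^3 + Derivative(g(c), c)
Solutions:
 g(c) = C1 + c^4/2 + sqrt(3)*c^2/2


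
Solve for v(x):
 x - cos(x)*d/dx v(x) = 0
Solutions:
 v(x) = C1 + Integral(x/cos(x), x)


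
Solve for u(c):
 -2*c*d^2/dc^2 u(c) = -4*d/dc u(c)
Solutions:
 u(c) = C1 + C2*c^3


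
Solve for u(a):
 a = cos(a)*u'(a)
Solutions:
 u(a) = C1 + Integral(a/cos(a), a)


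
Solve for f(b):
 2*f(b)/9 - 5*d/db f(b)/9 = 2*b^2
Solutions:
 f(b) = C1*exp(2*b/5) + 9*b^2 + 45*b + 225/2


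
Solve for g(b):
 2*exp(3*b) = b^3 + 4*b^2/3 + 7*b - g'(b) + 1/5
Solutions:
 g(b) = C1 + b^4/4 + 4*b^3/9 + 7*b^2/2 + b/5 - 2*exp(3*b)/3


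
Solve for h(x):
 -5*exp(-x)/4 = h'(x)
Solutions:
 h(x) = C1 + 5*exp(-x)/4


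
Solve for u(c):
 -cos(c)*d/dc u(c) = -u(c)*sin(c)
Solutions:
 u(c) = C1/cos(c)


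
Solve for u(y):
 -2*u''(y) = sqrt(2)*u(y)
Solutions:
 u(y) = C1*sin(2^(3/4)*y/2) + C2*cos(2^(3/4)*y/2)


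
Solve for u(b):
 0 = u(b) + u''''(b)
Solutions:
 u(b) = (C1*sin(sqrt(2)*b/2) + C2*cos(sqrt(2)*b/2))*exp(-sqrt(2)*b/2) + (C3*sin(sqrt(2)*b/2) + C4*cos(sqrt(2)*b/2))*exp(sqrt(2)*b/2)


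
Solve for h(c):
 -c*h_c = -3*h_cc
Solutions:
 h(c) = C1 + C2*erfi(sqrt(6)*c/6)


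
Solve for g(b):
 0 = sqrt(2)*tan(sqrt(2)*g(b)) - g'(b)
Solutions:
 g(b) = sqrt(2)*(pi - asin(C1*exp(2*b)))/2
 g(b) = sqrt(2)*asin(C1*exp(2*b))/2


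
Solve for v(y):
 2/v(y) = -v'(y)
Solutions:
 v(y) = -sqrt(C1 - 4*y)
 v(y) = sqrt(C1 - 4*y)


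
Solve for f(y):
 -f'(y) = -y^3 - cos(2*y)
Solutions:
 f(y) = C1 + y^4/4 + sin(2*y)/2


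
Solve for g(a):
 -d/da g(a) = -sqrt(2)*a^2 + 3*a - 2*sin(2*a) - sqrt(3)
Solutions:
 g(a) = C1 + sqrt(2)*a^3/3 - 3*a^2/2 + sqrt(3)*a - cos(2*a)


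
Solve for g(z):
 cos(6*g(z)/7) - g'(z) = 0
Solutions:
 -z - 7*log(sin(6*g(z)/7) - 1)/12 + 7*log(sin(6*g(z)/7) + 1)/12 = C1


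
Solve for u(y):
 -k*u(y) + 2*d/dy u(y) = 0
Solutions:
 u(y) = C1*exp(k*y/2)


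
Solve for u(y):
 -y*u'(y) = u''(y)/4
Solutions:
 u(y) = C1 + C2*erf(sqrt(2)*y)


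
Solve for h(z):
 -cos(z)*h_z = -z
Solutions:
 h(z) = C1 + Integral(z/cos(z), z)


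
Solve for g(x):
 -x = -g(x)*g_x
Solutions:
 g(x) = -sqrt(C1 + x^2)
 g(x) = sqrt(C1 + x^2)


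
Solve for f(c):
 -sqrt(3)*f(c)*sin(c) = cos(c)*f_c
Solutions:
 f(c) = C1*cos(c)^(sqrt(3))


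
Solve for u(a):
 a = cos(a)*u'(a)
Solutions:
 u(a) = C1 + Integral(a/cos(a), a)


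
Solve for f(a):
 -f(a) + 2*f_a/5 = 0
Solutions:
 f(a) = C1*exp(5*a/2)


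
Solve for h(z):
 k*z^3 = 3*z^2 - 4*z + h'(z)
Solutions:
 h(z) = C1 + k*z^4/4 - z^3 + 2*z^2


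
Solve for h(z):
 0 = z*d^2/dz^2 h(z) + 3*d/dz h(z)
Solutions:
 h(z) = C1 + C2/z^2


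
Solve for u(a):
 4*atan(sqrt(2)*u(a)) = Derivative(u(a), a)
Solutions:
 Integral(1/atan(sqrt(2)*_y), (_y, u(a))) = C1 + 4*a


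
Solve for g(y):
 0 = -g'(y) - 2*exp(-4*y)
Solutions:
 g(y) = C1 + exp(-4*y)/2


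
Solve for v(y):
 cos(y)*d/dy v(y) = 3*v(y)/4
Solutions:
 v(y) = C1*(sin(y) + 1)^(3/8)/(sin(y) - 1)^(3/8)


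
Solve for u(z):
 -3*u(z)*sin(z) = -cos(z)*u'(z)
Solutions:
 u(z) = C1/cos(z)^3


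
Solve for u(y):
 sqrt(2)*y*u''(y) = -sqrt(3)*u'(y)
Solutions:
 u(y) = C1 + C2*y^(1 - sqrt(6)/2)


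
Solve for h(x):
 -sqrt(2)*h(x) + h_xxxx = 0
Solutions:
 h(x) = C1*exp(-2^(1/8)*x) + C2*exp(2^(1/8)*x) + C3*sin(2^(1/8)*x) + C4*cos(2^(1/8)*x)


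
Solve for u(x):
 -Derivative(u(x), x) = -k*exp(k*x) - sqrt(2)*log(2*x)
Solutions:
 u(x) = C1 + sqrt(2)*x*log(x) + sqrt(2)*x*(-1 + log(2)) + exp(k*x)


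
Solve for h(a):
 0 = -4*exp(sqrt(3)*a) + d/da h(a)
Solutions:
 h(a) = C1 + 4*sqrt(3)*exp(sqrt(3)*a)/3


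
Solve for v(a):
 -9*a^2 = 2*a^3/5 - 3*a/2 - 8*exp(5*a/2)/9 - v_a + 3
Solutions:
 v(a) = C1 + a^4/10 + 3*a^3 - 3*a^2/4 + 3*a - 16*exp(5*a/2)/45


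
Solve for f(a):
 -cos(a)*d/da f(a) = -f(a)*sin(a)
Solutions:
 f(a) = C1/cos(a)


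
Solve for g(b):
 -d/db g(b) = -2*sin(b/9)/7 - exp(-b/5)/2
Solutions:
 g(b) = C1 - 18*cos(b/9)/7 - 5*exp(-b/5)/2


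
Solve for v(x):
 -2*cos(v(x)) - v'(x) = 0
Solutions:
 v(x) = pi - asin((C1 + exp(4*x))/(C1 - exp(4*x)))
 v(x) = asin((C1 + exp(4*x))/(C1 - exp(4*x)))


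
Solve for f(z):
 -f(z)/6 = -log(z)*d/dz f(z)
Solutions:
 f(z) = C1*exp(li(z)/6)


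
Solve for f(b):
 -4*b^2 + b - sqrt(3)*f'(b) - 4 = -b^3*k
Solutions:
 f(b) = C1 + sqrt(3)*b^4*k/12 - 4*sqrt(3)*b^3/9 + sqrt(3)*b^2/6 - 4*sqrt(3)*b/3


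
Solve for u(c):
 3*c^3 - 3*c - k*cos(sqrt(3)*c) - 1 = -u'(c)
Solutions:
 u(c) = C1 - 3*c^4/4 + 3*c^2/2 + c + sqrt(3)*k*sin(sqrt(3)*c)/3


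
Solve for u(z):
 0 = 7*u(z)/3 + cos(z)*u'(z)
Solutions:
 u(z) = C1*(sin(z) - 1)^(7/6)/(sin(z) + 1)^(7/6)


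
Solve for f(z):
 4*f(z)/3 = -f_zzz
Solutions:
 f(z) = C3*exp(-6^(2/3)*z/3) + (C1*sin(2^(2/3)*3^(1/6)*z/2) + C2*cos(2^(2/3)*3^(1/6)*z/2))*exp(6^(2/3)*z/6)


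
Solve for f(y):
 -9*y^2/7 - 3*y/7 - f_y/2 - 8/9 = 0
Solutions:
 f(y) = C1 - 6*y^3/7 - 3*y^2/7 - 16*y/9


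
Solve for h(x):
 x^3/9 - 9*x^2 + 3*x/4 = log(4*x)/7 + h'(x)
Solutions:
 h(x) = C1 + x^4/36 - 3*x^3 + 3*x^2/8 - x*log(x)/7 - 2*x*log(2)/7 + x/7


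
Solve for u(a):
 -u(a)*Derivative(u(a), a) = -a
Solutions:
 u(a) = -sqrt(C1 + a^2)
 u(a) = sqrt(C1 + a^2)


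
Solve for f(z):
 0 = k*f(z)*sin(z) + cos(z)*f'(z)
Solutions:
 f(z) = C1*exp(k*log(cos(z)))
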